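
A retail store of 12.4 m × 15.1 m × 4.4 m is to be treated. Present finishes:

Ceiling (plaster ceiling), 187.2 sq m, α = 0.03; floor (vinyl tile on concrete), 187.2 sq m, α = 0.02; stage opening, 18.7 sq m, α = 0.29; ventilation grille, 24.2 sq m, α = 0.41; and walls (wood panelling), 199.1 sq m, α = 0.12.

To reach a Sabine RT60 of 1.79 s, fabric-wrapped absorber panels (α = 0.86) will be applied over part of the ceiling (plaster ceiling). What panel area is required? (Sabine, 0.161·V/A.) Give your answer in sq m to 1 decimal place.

A₁ = Σ Sᵢαᵢ = 187.2*0.03 + 187.2*0.02 + 18.7*0.29 + 24.2*0.41 + 199.1*0.12 = 48.597 sabins.
V = 823.856 m³. Target absorption A₂ = 0.161 × 823.856 / 1.79 = 74.101 sabins.
ΔA needed = 74.101 − 48.597 = 25.504 sabins.
Net gain per sq m: Δα = 0.86 − 0.03 = 0.83.
Panel area = 25.504 / 0.83 = 30.7 sq m.

30.7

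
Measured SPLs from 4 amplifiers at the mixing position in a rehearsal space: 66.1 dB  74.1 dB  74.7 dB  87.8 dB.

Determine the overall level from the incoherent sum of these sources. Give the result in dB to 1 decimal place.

Σ 10^(Lᵢ/10) = 6.618e+08.
L_total = 10·log₁₀(6.618e+08) = 88.2 dB.

88.2 dB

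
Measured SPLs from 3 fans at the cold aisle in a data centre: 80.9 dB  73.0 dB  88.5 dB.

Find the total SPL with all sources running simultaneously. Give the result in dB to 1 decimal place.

Sum in the linear (power) domain: Σ 10^(Lᵢ/10) = 10^(80.9/10) + 10^(73.0/10) + 10^(88.5/10) = 8.509e+08.
L_total = 10·log₁₀(8.509e+08) = 89.3 dB.

89.3 dB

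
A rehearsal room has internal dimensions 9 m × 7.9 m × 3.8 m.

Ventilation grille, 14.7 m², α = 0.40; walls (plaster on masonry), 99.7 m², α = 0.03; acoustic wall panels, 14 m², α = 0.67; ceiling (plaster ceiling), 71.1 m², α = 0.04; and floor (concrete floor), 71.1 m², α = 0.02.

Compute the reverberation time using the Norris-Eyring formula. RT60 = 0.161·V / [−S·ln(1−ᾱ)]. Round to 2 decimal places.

S = Σ Sᵢ = 270.6 m².
Σ(Sᵢαᵢ) = 14.7×0.40 + 99.7×0.03 + 14×0.67 + 71.1×0.04 + 71.1×0.02 = 22.517.
Mean coefficient ᾱ = A/S = 0.0832.
Eyring denominator: −S ln(1−ᾱ) = 23.506.
V = 9 × 7.9 × 3.8 = 270.18 m³.
T = 0.161·V/[−S·ln(1−ᾱ)] = 0.161·270.18/23.506 = 1.85 s.

1.85 sec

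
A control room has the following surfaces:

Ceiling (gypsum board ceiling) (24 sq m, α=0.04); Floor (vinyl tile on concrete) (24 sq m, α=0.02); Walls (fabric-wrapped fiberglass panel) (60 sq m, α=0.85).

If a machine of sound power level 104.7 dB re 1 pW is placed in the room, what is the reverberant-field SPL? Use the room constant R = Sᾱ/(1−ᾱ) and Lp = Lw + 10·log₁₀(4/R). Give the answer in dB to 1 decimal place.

90.6 dB

A = 52.440 sabins; S = 108.0 sq m.
ᾱ = 52.440/108.0 = 0.4856; R = Sᾱ/(1−ᾱ) = 52.440/(1−0.4856) = 101.944 sq m.
Lp = 104.7 + 10·log₁₀(4/101.944) = 104.7 + (-14.06) = 90.6 dB.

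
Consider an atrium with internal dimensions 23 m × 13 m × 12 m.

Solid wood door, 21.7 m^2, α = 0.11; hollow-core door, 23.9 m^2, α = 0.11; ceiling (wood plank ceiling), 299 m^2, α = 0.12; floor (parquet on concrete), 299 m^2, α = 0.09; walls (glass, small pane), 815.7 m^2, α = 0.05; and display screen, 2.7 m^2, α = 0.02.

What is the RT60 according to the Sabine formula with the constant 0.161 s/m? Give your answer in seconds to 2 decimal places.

A = Σ Sᵢαᵢ = 21.7×0.11 + 23.9×0.11 + 299×0.12 + 299×0.09 + 815.7×0.05 + 2.7×0.02 = 108.645 sabins.
Volume V = 23 × 13 × 12 = 3588 m³.
RT60 = 0.161 · V / A = 0.161 × 3588 / 108.645 = 5.32 s.

5.32 s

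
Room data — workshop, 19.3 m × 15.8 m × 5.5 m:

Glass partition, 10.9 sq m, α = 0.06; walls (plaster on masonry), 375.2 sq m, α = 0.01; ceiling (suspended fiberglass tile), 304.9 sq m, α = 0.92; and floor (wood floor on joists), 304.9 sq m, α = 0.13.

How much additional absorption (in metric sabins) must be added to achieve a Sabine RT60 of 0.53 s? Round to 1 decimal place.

184.9 sabins

Summing Sᵢαᵢ: 0.654 + 3.752 + 280.508 + 39.637 → A₁ = 324.551 sabins.
Target A₂ = 0.161·1677.17/0.53 = 509.480 sabins (V = 1677.17 m³).
ΔA = A₂ − A₁ = 509.480 − 324.551 = 184.9 sabins.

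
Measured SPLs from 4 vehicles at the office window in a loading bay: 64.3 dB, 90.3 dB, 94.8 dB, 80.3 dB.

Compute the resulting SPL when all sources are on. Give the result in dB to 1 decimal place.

Sum in the linear (power) domain: Σ 10^(Lᵢ/10) = 10^(64.3/10) + 10^(90.3/10) + 10^(94.8/10) + 10^(80.3/10) = 4.201e+09.
Back to dB: 10·log₁₀ Σ = 96.2 dB.

96.2 dB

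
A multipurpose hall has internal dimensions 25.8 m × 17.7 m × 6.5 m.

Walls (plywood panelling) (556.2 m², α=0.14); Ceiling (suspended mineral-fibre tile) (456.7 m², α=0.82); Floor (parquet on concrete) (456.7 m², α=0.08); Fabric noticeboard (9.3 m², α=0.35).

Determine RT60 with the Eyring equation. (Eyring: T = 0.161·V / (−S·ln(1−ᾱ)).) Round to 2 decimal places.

0.80 s

Total surface area S = 556.2 + 456.7 + 456.7 + 9.3 = 1478.9 m².
Σ(Sᵢαᵢ) = 556.2·0.14 + 456.7·0.82 + 456.7·0.08 + 9.3·0.35 = 492.153.
Mean coefficient ᾱ = A/S = 0.3328.
−S·ln(1−ᾱ) = −1478.9 × ln(1 − 0.3328) = 598.460.
V = 25.8 × 17.7 × 6.5 = 2968.29 m³.
T = 0.161·V/[−S·ln(1−ᾱ)] = 0.161·2968.29/598.460 = 0.80 s.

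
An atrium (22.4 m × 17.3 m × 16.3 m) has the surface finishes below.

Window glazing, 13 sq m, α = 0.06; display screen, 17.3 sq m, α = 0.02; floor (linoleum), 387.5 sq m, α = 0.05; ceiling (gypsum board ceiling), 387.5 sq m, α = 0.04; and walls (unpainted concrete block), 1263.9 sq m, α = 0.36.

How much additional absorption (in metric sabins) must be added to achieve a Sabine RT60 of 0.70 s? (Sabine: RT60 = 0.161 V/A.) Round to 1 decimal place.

961.8 sabins

Equivalent absorption area: A₁ = 13·0.06 + 17.3·0.02 + 387.5·0.05 + 387.5·0.04 + 1263.9·0.36 = 491.005 sq m.
V = 6316.576 m³. Required absorption A₂ = 0.161 × 6316.576 / 0.70 = 1452.812 sabins.
ΔA = A₂ − A₁ = 1452.812 − 491.005 = 961.8 sabins.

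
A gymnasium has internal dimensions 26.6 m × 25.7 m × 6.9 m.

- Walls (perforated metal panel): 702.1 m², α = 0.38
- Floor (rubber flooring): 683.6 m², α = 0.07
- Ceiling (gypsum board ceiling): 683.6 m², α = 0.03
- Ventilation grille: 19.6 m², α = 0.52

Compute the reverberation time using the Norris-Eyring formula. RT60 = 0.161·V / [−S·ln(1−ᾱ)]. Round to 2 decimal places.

2.01 s

Total surface area S = 702.1 + 683.6 + 683.6 + 19.6 = 2088.9 m².
Absorption A = 702.1·0.38 + 683.6·0.07 + 683.6·0.03 + 19.6·0.52 = 345.350 sabins.
ᾱ = 345.350 / 2088.9 = 0.1653.
Eyring denominator: −S ln(1−ᾱ) = 377.429.
V = 26.6 × 25.7 × 6.9 = 4716.978 m³.
RT60 = 0.161 × 4716.978 / 377.429 = 2.01 s.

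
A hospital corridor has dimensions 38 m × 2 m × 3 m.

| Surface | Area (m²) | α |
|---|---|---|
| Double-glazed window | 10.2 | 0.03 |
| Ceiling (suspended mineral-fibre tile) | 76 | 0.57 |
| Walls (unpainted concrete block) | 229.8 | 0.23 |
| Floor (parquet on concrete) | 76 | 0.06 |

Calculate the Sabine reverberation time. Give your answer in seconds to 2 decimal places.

Equivalent absorption area: A = 10.2×0.03 + 76×0.57 + 229.8×0.23 + 76×0.06 = 101.040 m².
V = 38·2·3 = 228 m³.
Sabine: RT60 = 0.161 × 228 / 101.040 = 0.36 s.

0.36 sec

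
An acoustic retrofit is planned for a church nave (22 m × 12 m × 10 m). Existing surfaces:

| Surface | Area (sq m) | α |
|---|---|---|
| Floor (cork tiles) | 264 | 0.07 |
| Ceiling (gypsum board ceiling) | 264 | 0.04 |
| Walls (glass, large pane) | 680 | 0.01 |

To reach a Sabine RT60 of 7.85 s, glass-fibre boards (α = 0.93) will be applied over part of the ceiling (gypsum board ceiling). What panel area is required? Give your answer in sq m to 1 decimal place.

Summing Sᵢαᵢ: 18.480 + 10.560 + 6.800 → A₁ = 35.840 sabins.
V = 2640 m³. Target absorption A₂ = 0.161 × 2640 / 7.85 = 54.145 sabins.
Absorption to add: 54.145 − 35.840 = 18.305 sabins.
Each sq m of panel replacing the ceiling (gypsum board ceiling) adds (0.93 − 0.04) = 0.89 sabins.
Panel area = 18.305 / 0.89 = 20.6 sq m.

20.6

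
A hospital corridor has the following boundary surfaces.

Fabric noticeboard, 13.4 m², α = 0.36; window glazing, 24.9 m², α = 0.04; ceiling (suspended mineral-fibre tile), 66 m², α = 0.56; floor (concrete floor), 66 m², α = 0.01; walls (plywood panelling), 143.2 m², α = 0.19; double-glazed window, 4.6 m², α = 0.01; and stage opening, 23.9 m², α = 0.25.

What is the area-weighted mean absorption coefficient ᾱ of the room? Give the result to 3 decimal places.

S = Σ Sᵢ = 13.4 + 24.9 + 66 + 66 + 143.2 + 4.6 + 23.9 = 342.0 m².
Weighted sum Σ Sα = 76.669.
ᾱ = A/S = 0.224.

0.224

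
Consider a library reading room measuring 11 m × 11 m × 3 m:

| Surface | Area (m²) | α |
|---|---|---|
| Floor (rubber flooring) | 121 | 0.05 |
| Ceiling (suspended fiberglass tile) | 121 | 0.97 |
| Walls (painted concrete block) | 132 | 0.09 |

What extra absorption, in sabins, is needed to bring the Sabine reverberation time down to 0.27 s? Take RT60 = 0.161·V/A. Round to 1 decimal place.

Total absorption A₁ = 121·0.05 + 121·0.97 + 132·0.09
  = 6.050 + 117.370 + 11.880 = 135.300 m² sabins.
Target A₂ = 0.161·363/0.27 = 216.456 sabins (V = 363 m³).
Shortfall: 216.456 − 135.300 = 81.2 sabins.

81.2 sabins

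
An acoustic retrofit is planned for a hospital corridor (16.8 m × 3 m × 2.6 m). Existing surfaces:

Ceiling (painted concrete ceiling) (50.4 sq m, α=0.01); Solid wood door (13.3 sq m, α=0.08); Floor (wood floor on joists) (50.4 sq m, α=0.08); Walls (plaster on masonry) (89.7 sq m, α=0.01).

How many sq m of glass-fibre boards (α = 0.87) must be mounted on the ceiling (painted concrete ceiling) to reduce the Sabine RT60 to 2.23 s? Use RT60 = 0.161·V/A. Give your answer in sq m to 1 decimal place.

3.4

Total absorption A₁ = 50.4·0.01 + 13.3·0.08 + 50.4·0.08 + 89.7·0.01
  = 0.504 + 1.064 + 4.032 + 0.897 = 6.497 sq m sabins.
V = 131.04 m³. Target absorption A₂ = 0.161 × 131.04 / 2.23 = 9.461 sabins.
ΔA needed = 9.461 − 6.497 = 2.964 sabins.
Each sq m of panel replacing the ceiling (painted concrete ceiling) adds (0.87 − 0.01) = 0.86 sabins.
Panel area = 2.964 / 0.86 = 3.4 sq m.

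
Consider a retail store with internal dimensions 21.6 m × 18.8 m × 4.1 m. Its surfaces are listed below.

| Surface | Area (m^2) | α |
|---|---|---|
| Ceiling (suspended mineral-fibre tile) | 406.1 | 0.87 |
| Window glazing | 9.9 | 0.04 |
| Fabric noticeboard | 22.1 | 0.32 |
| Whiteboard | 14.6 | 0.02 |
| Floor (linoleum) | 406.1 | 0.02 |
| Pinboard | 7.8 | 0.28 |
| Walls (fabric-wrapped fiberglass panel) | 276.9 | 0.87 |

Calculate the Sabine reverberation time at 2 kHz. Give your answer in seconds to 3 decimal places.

Total absorption A = 406.1×0.87 + 9.9×0.04 + 22.1×0.32 + 14.6×0.02 + 406.1×0.02 + 7.8×0.28 + 276.9×0.87
  = 353.307 + 0.396 + 7.072 + 0.292 + 8.122 + 2.184 + 240.903 = 612.276 m^2 sabins.
V = 21.6·18.8·4.1 = 1664.928 m³.
RT60 = 0.161 · V / A = 0.161 × 1664.928 / 612.276 = 0.438 s.

0.438 seconds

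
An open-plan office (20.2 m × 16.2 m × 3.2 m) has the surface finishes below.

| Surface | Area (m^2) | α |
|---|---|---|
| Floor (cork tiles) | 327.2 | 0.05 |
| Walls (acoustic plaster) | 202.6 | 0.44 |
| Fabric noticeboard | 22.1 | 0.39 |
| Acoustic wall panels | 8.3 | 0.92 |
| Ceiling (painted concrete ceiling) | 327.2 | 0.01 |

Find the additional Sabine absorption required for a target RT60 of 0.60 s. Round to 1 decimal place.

156.0 sabins

A₁ = Σ Sᵢαᵢ = 327.2*0.05 + 202.6*0.44 + 22.1*0.39 + 8.3*0.92 + 327.2*0.01 = 125.031 sabins.
Target A₂ = 0.161·1047.168/0.60 = 280.990 sabins (V = 1047.168 m³).
Shortfall: 280.990 − 125.031 = 156.0 sabins.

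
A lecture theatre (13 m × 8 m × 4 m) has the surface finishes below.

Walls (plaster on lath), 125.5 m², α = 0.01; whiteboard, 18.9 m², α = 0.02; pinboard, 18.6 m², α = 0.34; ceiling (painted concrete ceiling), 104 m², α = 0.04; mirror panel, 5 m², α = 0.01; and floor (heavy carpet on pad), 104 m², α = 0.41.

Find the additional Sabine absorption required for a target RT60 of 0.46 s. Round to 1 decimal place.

90.8 sabins

Equivalent absorption area: A₁ = 125.5*0.01 + 18.9*0.02 + 18.6*0.34 + 104*0.04 + 5*0.01 + 104*0.41 = 54.807 m².
Target A₂ = 0.161·416/0.46 = 145.600 sabins (V = 416 m³).
ΔA = A₂ − A₁ = 145.600 − 54.807 = 90.8 sabins.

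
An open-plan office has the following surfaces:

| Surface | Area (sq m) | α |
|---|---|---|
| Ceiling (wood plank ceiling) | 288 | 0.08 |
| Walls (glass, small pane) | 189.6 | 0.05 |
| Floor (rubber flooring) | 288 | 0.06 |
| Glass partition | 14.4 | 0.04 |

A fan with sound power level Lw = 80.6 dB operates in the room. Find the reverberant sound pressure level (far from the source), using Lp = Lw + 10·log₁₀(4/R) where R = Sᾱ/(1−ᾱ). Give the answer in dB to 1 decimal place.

69.3 dB

A = 50.376 sabins; S = 780.0 sq m.
ᾱ = 0.0646, so room constant R = A/(1−ᾱ) = 53.855 sq m.
Lp = Lw + 10 log₁₀(4/R) = 80.6 -11.29 = 69.3 dB.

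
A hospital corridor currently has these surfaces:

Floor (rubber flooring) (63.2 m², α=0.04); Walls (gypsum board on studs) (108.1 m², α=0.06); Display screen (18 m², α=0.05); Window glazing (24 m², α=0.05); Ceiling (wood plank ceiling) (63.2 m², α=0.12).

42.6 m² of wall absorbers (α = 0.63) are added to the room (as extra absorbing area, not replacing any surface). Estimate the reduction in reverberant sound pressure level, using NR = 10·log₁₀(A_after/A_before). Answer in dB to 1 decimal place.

Summing Sᵢαᵢ: 2.528 + 6.486 + 0.900 + 1.200 + 7.584 → A_before = 18.698 sabins.
Added absorption = 42.6 × 0.63 = 26.838 sabins.
A_after = 18.698 + 26.838 = 45.536 sabins.
Reduction = 10 log₁₀(A_after/A_before) = 10 log₁₀(2.4353) = 3.9 dB.

3.9 dB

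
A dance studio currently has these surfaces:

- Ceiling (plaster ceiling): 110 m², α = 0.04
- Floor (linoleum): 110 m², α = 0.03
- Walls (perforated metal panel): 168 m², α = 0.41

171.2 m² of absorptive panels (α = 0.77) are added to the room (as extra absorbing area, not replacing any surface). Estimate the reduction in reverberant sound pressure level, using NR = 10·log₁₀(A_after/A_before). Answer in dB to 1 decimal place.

4.3 dB

A_before = Σ Sᵢαᵢ = 110×0.04 + 110×0.03 + 168×0.41 = 76.580 sabins.
Treatment contributes 171.2·0.77 = 131.824 sabins.
A_after = 76.580 + 131.824 = 208.404 sabins.
NR = 10·log₁₀(208.404/76.580) = 4.3 dB.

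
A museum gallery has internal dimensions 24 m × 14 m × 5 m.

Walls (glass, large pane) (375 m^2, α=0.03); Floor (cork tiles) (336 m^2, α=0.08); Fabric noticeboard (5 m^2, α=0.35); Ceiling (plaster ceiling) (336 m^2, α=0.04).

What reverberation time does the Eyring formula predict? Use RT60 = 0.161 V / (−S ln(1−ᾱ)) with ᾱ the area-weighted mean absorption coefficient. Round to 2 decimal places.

4.94 seconds

S = Σ Sᵢ = 1052.0 m^2.
Absorption A = 375·0.03 + 336·0.08 + 5·0.35 + 336·0.04 = 53.320 sabins.
ᾱ = 53.320 / 1052.0 = 0.0507.
Eyring denominator: −S ln(1−ᾱ) = 54.736.
V = 24 × 14 × 5 = 1680 m³.
T = 0.161·V/[−S·ln(1−ᾱ)] = 0.161·1680/54.736 = 4.94 s.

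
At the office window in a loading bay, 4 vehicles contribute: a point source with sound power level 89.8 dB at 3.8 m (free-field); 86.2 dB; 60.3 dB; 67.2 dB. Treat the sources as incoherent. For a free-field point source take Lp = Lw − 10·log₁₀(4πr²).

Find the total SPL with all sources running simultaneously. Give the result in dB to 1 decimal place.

Source at 3.8 m: Lp = 89.8 − 10·log₁₀(4π·3.8²) = 89.8 − 10·log₁₀(181.458) = 67.2 dB.
Σ 10^(Lᵢ/10) = 4.284e+08.
L_total = 10·log₁₀(4.284e+08) = 86.3 dB.

86.3 dB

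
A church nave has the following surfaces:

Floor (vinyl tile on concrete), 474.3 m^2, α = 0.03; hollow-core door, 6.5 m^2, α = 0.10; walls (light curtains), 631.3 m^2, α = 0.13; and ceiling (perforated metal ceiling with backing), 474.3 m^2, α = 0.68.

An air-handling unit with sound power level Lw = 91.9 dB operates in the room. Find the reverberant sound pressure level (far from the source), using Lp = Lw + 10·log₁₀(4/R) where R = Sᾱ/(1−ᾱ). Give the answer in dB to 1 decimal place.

70.4 dB

A = 419.472 sabins; S = 1586.4 m^2.
ᾱ = 0.2644, so room constant R = A/(1−ᾱ) = 570.245 m^2.
Lp = Lw + 10 log₁₀(4/R) = 91.9 -21.54 = 70.4 dB.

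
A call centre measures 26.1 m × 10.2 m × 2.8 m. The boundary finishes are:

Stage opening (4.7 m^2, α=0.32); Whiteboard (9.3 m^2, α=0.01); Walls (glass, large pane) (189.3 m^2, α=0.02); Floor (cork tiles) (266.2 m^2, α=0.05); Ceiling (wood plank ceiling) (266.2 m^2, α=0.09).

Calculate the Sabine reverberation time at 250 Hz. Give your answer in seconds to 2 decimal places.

Summing Sᵢαᵢ: 1.504 + 0.093 + 3.786 + 13.310 + 23.958 → A = 42.651 sabins.
V = 26.1·10.2·2.8 = 745.416 m³.
RT60 = 0.161 · V / A = 0.161 × 745.416 / 42.651 = 2.81 s.

2.81 sec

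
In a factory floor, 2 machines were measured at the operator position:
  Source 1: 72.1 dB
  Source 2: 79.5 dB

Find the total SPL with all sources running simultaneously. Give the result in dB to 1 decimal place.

80.2 dB

Sum in the linear (power) domain: Σ 10^(Lᵢ/10) = 10^(72.1/10) + 10^(79.5/10) = 1.053e+08.
L_total = 10·log₁₀(1.053e+08) = 80.2 dB.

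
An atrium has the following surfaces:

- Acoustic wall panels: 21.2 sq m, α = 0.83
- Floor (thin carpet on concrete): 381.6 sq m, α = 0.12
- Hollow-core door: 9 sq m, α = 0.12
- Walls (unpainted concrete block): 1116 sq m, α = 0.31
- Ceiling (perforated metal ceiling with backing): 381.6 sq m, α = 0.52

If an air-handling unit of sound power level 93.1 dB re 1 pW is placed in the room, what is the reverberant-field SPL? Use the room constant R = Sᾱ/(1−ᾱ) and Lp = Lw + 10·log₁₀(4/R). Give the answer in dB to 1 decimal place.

Σ(Sᵢαᵢ) = 21.2×0.83 + 381.6×0.12 + 9×0.12 + 1116×0.31 + 381.6×0.52 = 608.860; total area S = 1909.4 sq m.
ᾱ = 608.860/1909.4 = 0.3189; R = Sᾱ/(1−ᾱ) = 608.860/(1−0.3189) = 893.936 sq m.
Lp = Lw + 10 log₁₀(4/R) = 93.1 -23.49 = 69.6 dB.

69.6 dB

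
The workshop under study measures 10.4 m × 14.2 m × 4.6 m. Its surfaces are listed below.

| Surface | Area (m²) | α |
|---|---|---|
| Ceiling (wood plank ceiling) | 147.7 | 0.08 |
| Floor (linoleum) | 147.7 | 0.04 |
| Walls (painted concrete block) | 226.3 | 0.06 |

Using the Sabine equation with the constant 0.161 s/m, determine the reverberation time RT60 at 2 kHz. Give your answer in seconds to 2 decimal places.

Equivalent absorption area: A = 147.7·0.08 + 147.7·0.04 + 226.3·0.06 = 31.302 m².
V = 10.4·14.2·4.6 = 679.328 m³.
Sabine: RT60 = 0.161 × 679.328 / 31.302 = 3.49 s.

3.49 s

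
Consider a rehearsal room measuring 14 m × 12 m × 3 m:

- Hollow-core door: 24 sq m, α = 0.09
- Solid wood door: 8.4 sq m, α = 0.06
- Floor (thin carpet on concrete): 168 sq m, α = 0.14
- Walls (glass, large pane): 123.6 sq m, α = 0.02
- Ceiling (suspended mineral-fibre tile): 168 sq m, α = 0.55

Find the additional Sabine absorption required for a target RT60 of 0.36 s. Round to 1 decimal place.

104.3 sabins

Total absorption A₁ = 24*0.09 + 8.4*0.06 + 168*0.14 + 123.6*0.02 + 168*0.55
  = 2.160 + 0.504 + 23.520 + 2.472 + 92.400 = 121.056 sq m sabins.
V = 504 m³. Required absorption A₂ = 0.161 × 504 / 0.36 = 225.400 sabins.
Additional absorption ΔA = 225.400 − 121.056 = 104.3 sabins.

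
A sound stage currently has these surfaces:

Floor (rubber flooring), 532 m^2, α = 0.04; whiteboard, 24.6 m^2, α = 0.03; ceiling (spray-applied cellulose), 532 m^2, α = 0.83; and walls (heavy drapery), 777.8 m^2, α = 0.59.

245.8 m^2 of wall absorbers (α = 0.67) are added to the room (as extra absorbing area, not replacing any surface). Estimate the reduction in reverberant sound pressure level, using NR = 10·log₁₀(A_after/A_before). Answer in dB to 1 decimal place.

Summing Sᵢαᵢ: 21.280 + 0.738 + 441.560 + 458.902 → A_before = 922.480 sabins.
Added absorption = 245.8 × 0.67 = 164.686 sabins.
New total A_after = 1087.166 sabins.
NR = 10·log₁₀(1087.166/922.480) = 0.7 dB.

0.7 dB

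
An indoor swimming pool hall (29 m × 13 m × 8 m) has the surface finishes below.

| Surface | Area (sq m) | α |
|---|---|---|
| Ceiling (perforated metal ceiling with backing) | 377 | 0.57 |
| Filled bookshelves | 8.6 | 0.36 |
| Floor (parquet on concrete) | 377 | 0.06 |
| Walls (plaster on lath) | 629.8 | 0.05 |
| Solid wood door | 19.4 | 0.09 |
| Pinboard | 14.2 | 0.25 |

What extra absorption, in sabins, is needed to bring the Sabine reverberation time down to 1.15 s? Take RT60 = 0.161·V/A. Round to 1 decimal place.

144.8 sabins

Summing Sᵢαᵢ: 214.890 + 3.096 + 22.620 + 31.490 + 1.746 + 3.550 → A₁ = 277.392 sabins.
Target A₂ = 0.161·3016/1.15 = 422.240 sabins (V = 3016 m³).
Shortfall: 422.240 − 277.392 = 144.8 sabins.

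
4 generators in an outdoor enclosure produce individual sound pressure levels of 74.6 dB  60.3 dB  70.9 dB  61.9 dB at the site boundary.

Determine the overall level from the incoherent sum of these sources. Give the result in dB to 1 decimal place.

Σ 10^(Lᵢ/10) = 4.376e+07.
Combined level = 10 log₁₀(4.376e+07) = 76.4 dB.

76.4 dB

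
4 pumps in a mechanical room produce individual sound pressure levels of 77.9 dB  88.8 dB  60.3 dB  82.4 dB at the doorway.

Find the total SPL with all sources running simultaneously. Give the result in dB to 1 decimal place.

90.0 dB

Sum in the linear (power) domain: Σ 10^(Lᵢ/10) = 10^(77.9/10) + 10^(88.8/10) + 10^(60.3/10) + 10^(82.4/10) = 9.951e+08.
L_total = 10·log₁₀(9.951e+08) = 90.0 dB.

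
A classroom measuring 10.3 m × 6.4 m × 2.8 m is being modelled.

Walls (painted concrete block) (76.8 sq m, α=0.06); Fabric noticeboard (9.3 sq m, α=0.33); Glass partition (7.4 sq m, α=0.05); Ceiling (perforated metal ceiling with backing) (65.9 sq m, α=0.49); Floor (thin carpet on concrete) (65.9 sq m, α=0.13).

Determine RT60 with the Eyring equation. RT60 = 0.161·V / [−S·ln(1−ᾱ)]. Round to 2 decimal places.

0.54 s

S = Σ Sᵢ = 225.3 sq m.
Absorption A = 76.8·0.06 + 9.3·0.33 + 7.4·0.05 + 65.9·0.49 + 65.9·0.13 = 48.905 sabins.
ᾱ = 48.905 / 225.3 = 0.2171.
−S·ln(1−ᾱ) = −225.3 × ln(1 − 0.2171) = 55.142.
V = 10.3 × 6.4 × 2.8 = 184.576 m³.
T = 0.161·V/[−S·ln(1−ᾱ)] = 0.161·184.576/55.142 = 0.54 s.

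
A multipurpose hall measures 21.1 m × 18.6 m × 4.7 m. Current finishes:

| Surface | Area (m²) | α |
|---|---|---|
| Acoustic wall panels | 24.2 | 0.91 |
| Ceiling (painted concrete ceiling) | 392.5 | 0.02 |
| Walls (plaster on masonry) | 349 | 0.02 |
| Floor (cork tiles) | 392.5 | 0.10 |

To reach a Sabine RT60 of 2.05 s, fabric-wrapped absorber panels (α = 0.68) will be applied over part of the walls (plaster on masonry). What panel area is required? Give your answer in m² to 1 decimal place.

Total absorption A₁ = 24.2·0.91 + 392.5·0.02 + 349·0.02 + 392.5·0.10
  = 22.022 + 7.850 + 6.980 + 39.250 = 76.102 m² sabins.
Required A₂ = 0.161·1844.562/2.05 = 144.866 sabins.
Absorption to add: 144.866 − 76.102 = 68.764 sabins.
Each m² of panel replacing the walls (plaster on masonry) adds (0.68 − 0.02) = 0.66 sabins.
Area = ΔA/Δα = 68.764/0.66 = 104.2 m².

104.2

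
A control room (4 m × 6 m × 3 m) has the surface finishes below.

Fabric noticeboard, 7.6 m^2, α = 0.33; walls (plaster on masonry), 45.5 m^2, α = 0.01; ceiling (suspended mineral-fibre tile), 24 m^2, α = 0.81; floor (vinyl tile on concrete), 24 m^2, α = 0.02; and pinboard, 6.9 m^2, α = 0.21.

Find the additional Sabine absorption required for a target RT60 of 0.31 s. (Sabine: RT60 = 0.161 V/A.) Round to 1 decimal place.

Equivalent absorption area: A₁ = 7.6*0.33 + 45.5*0.01 + 24*0.81 + 24*0.02 + 6.9*0.21 = 24.332 m^2.
Target A₂ = 0.161·72/0.31 = 37.394 sabins (V = 72 m³).
Additional absorption ΔA = 37.394 − 24.332 = 13.1 sabins.

13.1 sabins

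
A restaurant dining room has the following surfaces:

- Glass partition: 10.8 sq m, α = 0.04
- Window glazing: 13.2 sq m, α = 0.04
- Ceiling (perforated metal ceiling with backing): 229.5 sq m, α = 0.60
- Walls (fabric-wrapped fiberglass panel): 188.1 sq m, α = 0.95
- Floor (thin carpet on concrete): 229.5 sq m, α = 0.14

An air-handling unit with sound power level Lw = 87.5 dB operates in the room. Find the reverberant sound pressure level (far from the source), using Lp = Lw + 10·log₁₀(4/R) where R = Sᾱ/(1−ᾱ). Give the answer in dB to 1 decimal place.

64.9 dB

Σ(Sᵢαᵢ) = 10.8·0.04 + 13.2·0.04 + 229.5·0.60 + 188.1·0.95 + 229.5·0.14 = 349.485; total area S = 671.1 sq m.
ᾱ = 349.485/671.1 = 0.5208; R = Sᾱ/(1−ᾱ) = 349.485/(1−0.5208) = 729.309 sq m.
Lp = Lw + 10 log₁₀(4/R) = 87.5 -22.61 = 64.9 dB.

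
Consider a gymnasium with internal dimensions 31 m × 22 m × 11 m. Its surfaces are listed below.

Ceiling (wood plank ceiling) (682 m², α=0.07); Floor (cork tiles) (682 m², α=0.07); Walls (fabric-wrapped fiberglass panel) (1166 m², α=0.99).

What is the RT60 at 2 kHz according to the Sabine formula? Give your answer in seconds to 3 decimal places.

A = Σ Sᵢαᵢ = 682*0.07 + 682*0.07 + 1166*0.99 = 1249.820 sabins.
Volume V = 31 × 22 × 11 = 7502 m³.
RT60 = 0.161 · V / A = 0.161 × 7502 / 1249.820 = 0.966 s.

0.966 s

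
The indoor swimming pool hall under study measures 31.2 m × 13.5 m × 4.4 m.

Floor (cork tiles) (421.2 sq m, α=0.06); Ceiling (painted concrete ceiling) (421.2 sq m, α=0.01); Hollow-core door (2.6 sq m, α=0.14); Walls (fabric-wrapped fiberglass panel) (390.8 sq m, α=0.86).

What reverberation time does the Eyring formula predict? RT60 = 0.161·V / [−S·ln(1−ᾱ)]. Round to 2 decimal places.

S = Σ Sᵢ = 1235.8 sq m.
Absorption A = 421.2×0.06 + 421.2×0.01 + 2.6×0.14 + 390.8×0.86 = 365.936 sabins.
ᾱ = 365.936 / 1235.8 = 0.2961.
−S·ln(1−ᾱ) = −1235.8 × ln(1 − 0.2961) = 433.913.
V = 31.2 × 13.5 × 4.4 = 1853.28 m³.
T = 0.161·V/[−S·ln(1−ᾱ)] = 0.161·1853.28/433.913 = 0.69 s.

0.69 s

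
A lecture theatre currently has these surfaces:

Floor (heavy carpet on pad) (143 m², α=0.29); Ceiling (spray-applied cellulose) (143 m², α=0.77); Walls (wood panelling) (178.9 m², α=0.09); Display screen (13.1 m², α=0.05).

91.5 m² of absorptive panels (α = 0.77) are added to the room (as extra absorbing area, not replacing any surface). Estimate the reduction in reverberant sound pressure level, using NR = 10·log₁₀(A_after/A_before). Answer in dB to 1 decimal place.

1.5 dB

Summing Sᵢαᵢ: 41.470 + 110.110 + 16.101 + 0.655 → A_before = 168.336 sabins.
Treatment contributes 91.5·0.77 = 70.455 sabins.
New total A_after = 238.791 sabins.
Reduction = 10 log₁₀(A_after/A_before) = 10 log₁₀(1.4185) = 1.5 dB.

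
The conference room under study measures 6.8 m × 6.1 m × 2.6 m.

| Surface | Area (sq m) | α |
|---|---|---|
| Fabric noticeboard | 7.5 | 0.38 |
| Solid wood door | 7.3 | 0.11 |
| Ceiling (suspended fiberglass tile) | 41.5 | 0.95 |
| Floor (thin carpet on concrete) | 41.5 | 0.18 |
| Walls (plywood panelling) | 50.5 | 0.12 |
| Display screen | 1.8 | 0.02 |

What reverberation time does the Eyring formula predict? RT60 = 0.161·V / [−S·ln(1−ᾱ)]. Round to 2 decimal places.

Total surface area S = 7.5 + 7.3 + 41.5 + 41.5 + 50.5 + 1.8 = 150.1 sq m.
Σ(Sᵢαᵢ) = 7.5×0.38 + 7.3×0.11 + 41.5×0.95 + 41.5×0.18 + 50.5×0.12 + 1.8×0.02 = 56.644.
ᾱ = 56.644 / 150.1 = 0.3774.
Eyring denominator: −S ln(1−ᾱ) = 71.125.
V = 6.8 × 6.1 × 2.6 = 107.848 m³.
RT60 = 0.161 × 107.848 / 71.125 = 0.24 s.

0.24 s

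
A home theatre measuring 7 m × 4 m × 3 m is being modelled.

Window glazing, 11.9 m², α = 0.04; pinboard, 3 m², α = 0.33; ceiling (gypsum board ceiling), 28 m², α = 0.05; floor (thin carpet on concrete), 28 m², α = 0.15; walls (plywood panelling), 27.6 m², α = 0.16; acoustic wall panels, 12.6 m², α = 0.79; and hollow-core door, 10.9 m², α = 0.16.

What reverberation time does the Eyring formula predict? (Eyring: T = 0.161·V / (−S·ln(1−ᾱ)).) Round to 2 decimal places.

0.53 sec

Total surface area S = 11.9 + 3 + 28 + 28 + 27.6 + 12.6 + 10.9 = 122.0 m².
Σ(Sᵢαᵢ) = 11.9×0.04 + 3×0.33 + 28×0.05 + 28×0.15 + 27.6×0.16 + 12.6×0.79 + 10.9×0.16 = 23.180.
ᾱ = 23.180 / 122.0 = 0.1900.
−S·ln(1−ᾱ) = −122.0 × ln(1 − 0.1900) = 25.708.
V = 7 × 4 × 3 = 84 m³.
T = 0.161·V/[−S·ln(1−ᾱ)] = 0.161·84/25.708 = 0.53 s.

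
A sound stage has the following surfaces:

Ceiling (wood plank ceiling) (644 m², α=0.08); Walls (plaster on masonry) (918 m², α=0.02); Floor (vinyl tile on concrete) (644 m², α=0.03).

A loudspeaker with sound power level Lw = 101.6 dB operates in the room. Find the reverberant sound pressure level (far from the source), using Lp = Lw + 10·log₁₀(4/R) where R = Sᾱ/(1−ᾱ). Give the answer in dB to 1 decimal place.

87.9 dB

Σ(Sᵢαᵢ) = 644·0.08 + 918·0.02 + 644·0.03 = 89.200; total area S = 2206.0 m².
ᾱ = 0.0404, so room constant R = A/(1−ᾱ) = 92.955 m².
Lp = 101.6 + 10·log₁₀(4/92.955) = 101.6 + (-13.66) = 87.9 dB.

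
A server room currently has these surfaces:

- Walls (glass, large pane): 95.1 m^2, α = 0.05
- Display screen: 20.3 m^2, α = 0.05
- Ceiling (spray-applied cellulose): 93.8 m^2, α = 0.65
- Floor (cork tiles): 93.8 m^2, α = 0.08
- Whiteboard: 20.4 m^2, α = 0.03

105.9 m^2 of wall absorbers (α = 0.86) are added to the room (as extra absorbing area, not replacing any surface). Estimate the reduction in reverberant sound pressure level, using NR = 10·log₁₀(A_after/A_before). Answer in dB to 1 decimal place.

3.5 dB

Total absorption A_before = 95.1*0.05 + 20.3*0.05 + 93.8*0.65 + 93.8*0.08 + 20.4*0.03
  = 4.755 + 1.015 + 60.970 + 7.504 + 0.612 = 74.856 m^2 sabins.
Added absorption = 105.9 × 0.86 = 91.074 sabins.
New total A_after = 165.930 sabins.
NR = 10·log₁₀(165.930/74.856) = 3.5 dB.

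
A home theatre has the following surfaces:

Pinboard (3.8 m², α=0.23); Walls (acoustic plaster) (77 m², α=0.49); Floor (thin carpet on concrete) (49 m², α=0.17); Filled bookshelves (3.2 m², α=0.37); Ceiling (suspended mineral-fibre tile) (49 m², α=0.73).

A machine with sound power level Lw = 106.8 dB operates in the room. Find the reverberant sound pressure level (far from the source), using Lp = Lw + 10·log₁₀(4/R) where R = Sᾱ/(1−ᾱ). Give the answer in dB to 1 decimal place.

Σ(Sᵢαᵢ) = 3.8×0.23 + 77×0.49 + 49×0.17 + 3.2×0.37 + 49×0.73 = 83.888; total area S = 182.0 m².
ᾱ = 83.888/182.0 = 0.4609; R = Sᾱ/(1−ᾱ) = 83.888/(1−0.4609) = 155.607 m².
Lp = Lw + 10 log₁₀(4/R) = 106.8 -15.90 = 90.9 dB.

90.9 dB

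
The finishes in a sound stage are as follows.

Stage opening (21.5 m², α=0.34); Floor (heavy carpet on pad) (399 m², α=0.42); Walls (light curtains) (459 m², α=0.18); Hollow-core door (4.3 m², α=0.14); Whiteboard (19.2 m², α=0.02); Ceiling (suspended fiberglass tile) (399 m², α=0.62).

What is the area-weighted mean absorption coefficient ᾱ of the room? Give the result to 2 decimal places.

S = Σ Sᵢ = 21.5 + 399 + 459 + 4.3 + 19.2 + 399 = 1302.0 m².
Weighted sum Σ Sα = 505.876.
ᾱ = 505.876 / 1302.0 = 0.39.

0.39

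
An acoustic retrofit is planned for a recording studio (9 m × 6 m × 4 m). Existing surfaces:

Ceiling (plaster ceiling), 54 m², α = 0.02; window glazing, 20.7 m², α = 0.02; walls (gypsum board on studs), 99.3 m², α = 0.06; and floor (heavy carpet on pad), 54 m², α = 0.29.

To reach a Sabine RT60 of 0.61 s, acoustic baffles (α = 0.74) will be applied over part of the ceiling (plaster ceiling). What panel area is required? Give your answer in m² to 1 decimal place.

Equivalent absorption area: A₁ = 54×0.02 + 20.7×0.02 + 99.3×0.06 + 54×0.29 = 23.112 m².
Required A₂ = 0.161·216/0.61 = 57.010 sabins.
ΔA needed = 57.010 − 23.112 = 33.898 sabins.
Each m² of panel replacing the ceiling (plaster ceiling) adds (0.74 − 0.02) = 0.72 sabins.
Panel area = 33.898 / 0.72 = 47.1 m².

47.1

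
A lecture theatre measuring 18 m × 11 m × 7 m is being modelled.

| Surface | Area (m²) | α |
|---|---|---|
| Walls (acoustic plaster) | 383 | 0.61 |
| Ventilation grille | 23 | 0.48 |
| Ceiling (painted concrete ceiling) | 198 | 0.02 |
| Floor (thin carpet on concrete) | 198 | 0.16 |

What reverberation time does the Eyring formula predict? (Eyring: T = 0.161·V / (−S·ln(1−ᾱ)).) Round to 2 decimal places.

S = Σ Sᵢ = 802.0 m².
Absorption A = 383×0.61 + 23×0.48 + 198×0.02 + 198×0.16 = 280.310 sabins.
ᾱ = 280.310 / 802.0 = 0.3495.
−S·ln(1−ᾱ) = −802.0 × ln(1 − 0.3495) = 344.871.
V = 18 × 11 × 7 = 1386 m³.
T = 0.161·V/[−S·ln(1−ᾱ)] = 0.161·1386/344.871 = 0.65 s.

0.65 sec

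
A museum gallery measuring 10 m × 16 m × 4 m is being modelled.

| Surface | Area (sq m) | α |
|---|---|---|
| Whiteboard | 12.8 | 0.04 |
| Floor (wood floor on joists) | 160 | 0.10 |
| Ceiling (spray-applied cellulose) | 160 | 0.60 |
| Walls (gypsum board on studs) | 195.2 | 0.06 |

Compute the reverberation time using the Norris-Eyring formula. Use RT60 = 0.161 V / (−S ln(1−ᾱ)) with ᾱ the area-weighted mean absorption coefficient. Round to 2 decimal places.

0.73 s

Total surface area S = 12.8 + 160 + 160 + 195.2 = 528.0 sq m.
Σ(Sᵢαᵢ) = 12.8·0.04 + 160·0.10 + 160·0.60 + 195.2·0.06 = 124.224.
ᾱ = 124.224 / 528.0 = 0.2353.
Eyring denominator: −S ln(1−ᾱ) = 141.647.
V = 10 × 16 × 4 = 640 m³.
RT60 = 0.161 × 640 / 141.647 = 0.73 s.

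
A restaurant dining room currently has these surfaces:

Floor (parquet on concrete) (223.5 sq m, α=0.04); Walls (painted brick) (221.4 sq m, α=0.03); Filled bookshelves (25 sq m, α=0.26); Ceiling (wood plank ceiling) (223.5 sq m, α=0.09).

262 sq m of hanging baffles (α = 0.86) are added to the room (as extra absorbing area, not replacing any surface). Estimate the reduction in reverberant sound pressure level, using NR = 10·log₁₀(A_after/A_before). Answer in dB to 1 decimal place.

8.0 dB

Summing Sᵢαᵢ: 8.940 + 6.642 + 6.500 + 20.115 → A_before = 42.197 sabins.
Added absorption = 262 × 0.86 = 225.320 sabins.
New total A_after = 267.517 sabins.
Reduction = 10 log₁₀(A_after/A_before) = 10 log₁₀(6.3397) = 8.0 dB.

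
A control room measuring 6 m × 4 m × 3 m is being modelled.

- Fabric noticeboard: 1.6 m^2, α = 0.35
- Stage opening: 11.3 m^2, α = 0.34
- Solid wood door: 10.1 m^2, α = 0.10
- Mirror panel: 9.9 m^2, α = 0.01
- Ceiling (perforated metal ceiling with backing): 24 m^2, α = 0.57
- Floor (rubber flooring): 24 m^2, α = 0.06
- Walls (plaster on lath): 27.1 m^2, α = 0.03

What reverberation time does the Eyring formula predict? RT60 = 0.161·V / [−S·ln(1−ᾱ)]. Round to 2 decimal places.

S = Σ Sᵢ = 108.0 m^2.
Absorption A = 1.6×0.35 + 11.3×0.34 + 10.1×0.10 + 9.9×0.01 + 24×0.57 + 24×0.06 + 27.1×0.03 = 21.444 sabins.
ᾱ = 21.444 / 108.0 = 0.1986.
Eyring denominator: −S ln(1−ᾱ) = 23.911.
V = 6 × 4 × 3 = 72 m³.
RT60 = 0.161 × 72 / 23.911 = 0.48 s.

0.48 s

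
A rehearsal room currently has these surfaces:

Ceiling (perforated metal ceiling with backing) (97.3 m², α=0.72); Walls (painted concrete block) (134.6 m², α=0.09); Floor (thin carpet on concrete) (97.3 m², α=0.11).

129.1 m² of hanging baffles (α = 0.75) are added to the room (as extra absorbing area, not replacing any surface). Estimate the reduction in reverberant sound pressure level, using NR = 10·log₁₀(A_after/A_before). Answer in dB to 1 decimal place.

Total absorption A_before = 97.3×0.72 + 134.6×0.09 + 97.3×0.11
  = 70.056 + 12.114 + 10.703 = 92.873 m² sabins.
Added absorption = 129.1 × 0.75 = 96.825 sabins.
New total A_after = 189.698 sabins.
NR = 10·log₁₀(189.698/92.873) = 3.1 dB.

3.1 dB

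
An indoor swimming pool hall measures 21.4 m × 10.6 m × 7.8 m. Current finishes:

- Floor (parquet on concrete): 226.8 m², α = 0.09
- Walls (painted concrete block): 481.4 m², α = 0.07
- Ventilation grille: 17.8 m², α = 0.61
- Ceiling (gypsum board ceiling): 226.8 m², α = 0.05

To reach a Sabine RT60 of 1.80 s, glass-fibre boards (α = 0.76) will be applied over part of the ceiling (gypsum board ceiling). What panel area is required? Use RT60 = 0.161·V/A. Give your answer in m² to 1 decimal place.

115.4

A₁ = Σ Sᵢαᵢ = 226.8×0.09 + 481.4×0.07 + 17.8×0.61 + 226.8×0.05 = 76.308 sabins.
V = 1769.352 m³. Target absorption A₂ = 0.161 × 1769.352 / 1.80 = 158.259 sabins.
ΔA needed = 158.259 − 76.308 = 81.951 sabins.
Each m² of panel replacing the ceiling (gypsum board ceiling) adds (0.76 − 0.05) = 0.71 sabins.
Panel area = 81.951 / 0.71 = 115.4 m².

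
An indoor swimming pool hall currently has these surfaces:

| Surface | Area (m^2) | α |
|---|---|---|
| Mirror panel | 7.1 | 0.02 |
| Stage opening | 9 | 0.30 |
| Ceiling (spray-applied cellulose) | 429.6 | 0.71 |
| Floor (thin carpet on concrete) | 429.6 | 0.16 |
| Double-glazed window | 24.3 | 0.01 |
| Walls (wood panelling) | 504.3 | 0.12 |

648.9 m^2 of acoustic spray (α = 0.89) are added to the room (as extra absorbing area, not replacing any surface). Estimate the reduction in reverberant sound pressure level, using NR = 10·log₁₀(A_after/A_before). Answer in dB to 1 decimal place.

Summing Sᵢαᵢ: 0.142 + 2.700 + 305.016 + 68.736 + 0.243 + 60.516 → A_before = 437.353 sabins.
Treatment contributes 648.9·0.89 = 577.521 sabins.
New total A_after = 1014.874 sabins.
NR = 10·log₁₀(1014.874/437.353) = 3.7 dB.

3.7 dB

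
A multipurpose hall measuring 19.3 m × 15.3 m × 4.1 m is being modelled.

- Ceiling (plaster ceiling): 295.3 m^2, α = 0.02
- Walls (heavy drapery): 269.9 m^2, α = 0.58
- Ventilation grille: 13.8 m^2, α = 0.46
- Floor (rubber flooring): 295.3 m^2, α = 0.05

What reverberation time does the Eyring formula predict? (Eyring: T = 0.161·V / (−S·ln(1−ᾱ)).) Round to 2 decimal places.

Total surface area S = 295.3 + 269.9 + 13.8 + 295.3 = 874.3 m^2.
Σ(Sᵢαᵢ) = 295.3×0.02 + 269.9×0.58 + 13.8×0.46 + 295.3×0.05 = 183.561.
ᾱ = 183.561 / 874.3 = 0.2100.
Eyring denominator: −S ln(1−ᾱ) = 206.092.
V = 19.3 × 15.3 × 4.1 = 1210.689 m³.
RT60 = 0.161 × 1210.689 / 206.092 = 0.95 s.

0.95 s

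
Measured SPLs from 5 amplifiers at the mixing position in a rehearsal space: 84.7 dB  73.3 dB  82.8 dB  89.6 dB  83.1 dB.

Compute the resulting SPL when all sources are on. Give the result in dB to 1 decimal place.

Sum in the linear (power) domain: Σ 10^(Lᵢ/10) = 10^(84.7/10) + 10^(73.3/10) + 10^(82.8/10) + 10^(89.6/10) + 10^(83.1/10) = 1.623e+09.
Back to dB: 10·log₁₀ Σ = 92.1 dB.

92.1 dB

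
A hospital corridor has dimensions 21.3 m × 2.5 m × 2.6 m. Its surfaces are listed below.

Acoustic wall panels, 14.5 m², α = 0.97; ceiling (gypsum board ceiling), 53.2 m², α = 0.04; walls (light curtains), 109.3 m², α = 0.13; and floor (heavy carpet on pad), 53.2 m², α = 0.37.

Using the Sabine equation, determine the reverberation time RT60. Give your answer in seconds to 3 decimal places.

0.445 s

Total absorption A = 14.5·0.97 + 53.2·0.04 + 109.3·0.13 + 53.2·0.37
  = 14.065 + 2.128 + 14.209 + 19.684 = 50.086 m² sabins.
V = 21.3·2.5·2.6 = 138.45 m³.
T = 0.161 V/A = 0.161·138.45/50.086 = 0.445 s.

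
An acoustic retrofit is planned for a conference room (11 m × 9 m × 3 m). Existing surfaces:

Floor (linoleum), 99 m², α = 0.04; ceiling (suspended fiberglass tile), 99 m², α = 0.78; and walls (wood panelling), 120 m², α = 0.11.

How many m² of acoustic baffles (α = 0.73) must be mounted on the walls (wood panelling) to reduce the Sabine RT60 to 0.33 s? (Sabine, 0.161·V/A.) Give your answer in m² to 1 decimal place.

Equivalent absorption area: A₁ = 99·0.04 + 99·0.78 + 120·0.11 = 94.380 m².
Required A₂ = 0.161·297/0.33 = 144.900 sabins.
ΔA needed = 144.900 − 94.380 = 50.520 sabins.
Net gain per m²: Δα = 0.73 − 0.11 = 0.62.
Area = ΔA/Δα = 50.520/0.62 = 81.5 m².

81.5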